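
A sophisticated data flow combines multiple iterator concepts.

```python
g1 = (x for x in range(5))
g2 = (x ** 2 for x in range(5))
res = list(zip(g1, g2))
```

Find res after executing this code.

Step 1: g1 produces [0, 1, 2, 3, 4].
Step 2: g2 produces [0, 1, 4, 9, 16].
Step 3: zip pairs them: [(0, 0), (1, 1), (2, 4), (3, 9), (4, 16)].
Therefore res = [(0, 0), (1, 1), (2, 4), (3, 9), (4, 16)].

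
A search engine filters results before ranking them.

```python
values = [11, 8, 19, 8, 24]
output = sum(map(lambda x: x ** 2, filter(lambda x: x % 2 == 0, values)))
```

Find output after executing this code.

Step 1: Filter even numbers from [11, 8, 19, 8, 24]: [8, 8, 24]
Step 2: Square each: [64, 64, 576]
Step 3: Sum = 704.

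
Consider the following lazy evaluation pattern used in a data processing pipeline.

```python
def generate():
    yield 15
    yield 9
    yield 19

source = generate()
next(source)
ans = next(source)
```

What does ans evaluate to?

Step 1: generate() creates a generator.
Step 2: next(source) yields 15 (consumed and discarded).
Step 3: next(source) yields 9, assigned to ans.
Therefore ans = 9.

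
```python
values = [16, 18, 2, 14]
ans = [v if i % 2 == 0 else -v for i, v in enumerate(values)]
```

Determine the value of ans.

Step 1: For each (i, v), keep v if i is even, negate if odd:
  i=0 (even): keep 16
  i=1 (odd): negate to -18
  i=2 (even): keep 2
  i=3 (odd): negate to -14
Therefore ans = [16, -18, 2, -14].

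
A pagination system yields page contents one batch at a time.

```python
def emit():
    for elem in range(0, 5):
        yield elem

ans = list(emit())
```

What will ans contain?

Step 1: The generator yields each value from range(0, 5).
Step 2: list() consumes all yields: [0, 1, 2, 3, 4].
Therefore ans = [0, 1, 2, 3, 4].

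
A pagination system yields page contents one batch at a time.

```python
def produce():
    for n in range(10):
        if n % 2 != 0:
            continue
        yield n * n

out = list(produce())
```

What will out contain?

Step 1: Only yield n**2 when n is divisible by 2:
  n=0: 0 % 2 == 0, yield 0**2 = 0
  n=2: 2 % 2 == 0, yield 2**2 = 4
  n=4: 4 % 2 == 0, yield 4**2 = 16
  n=6: 6 % 2 == 0, yield 6**2 = 36
  n=8: 8 % 2 == 0, yield 8**2 = 64
Therefore out = [0, 4, 16, 36, 64].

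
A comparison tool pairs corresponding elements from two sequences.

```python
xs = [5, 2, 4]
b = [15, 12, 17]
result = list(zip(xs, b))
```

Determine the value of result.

Step 1: zip pairs elements at same index:
  Index 0: (5, 15)
  Index 1: (2, 12)
  Index 2: (4, 17)
Therefore result = [(5, 15), (2, 12), (4, 17)].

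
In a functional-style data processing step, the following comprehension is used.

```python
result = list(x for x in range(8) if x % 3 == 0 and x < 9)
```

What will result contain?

Step 1: Filter range(8) where x % 3 == 0 and x < 9:
  x=0: both conditions met, included
  x=1: excluded (1 % 3 != 0)
  x=2: excluded (2 % 3 != 0)
  x=3: both conditions met, included
  x=4: excluded (4 % 3 != 0)
  x=5: excluded (5 % 3 != 0)
  x=6: both conditions met, included
  x=7: excluded (7 % 3 != 0)
Therefore result = [0, 3, 6].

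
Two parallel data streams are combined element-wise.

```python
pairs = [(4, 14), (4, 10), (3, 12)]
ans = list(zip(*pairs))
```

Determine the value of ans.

Step 1: zip(*pairs) transposes: unzips [(4, 14), (4, 10), (3, 12)] into separate sequences.
Step 2: First elements: (4, 4, 3), second elements: (14, 10, 12).
Therefore ans = [(4, 4, 3), (14, 10, 12)].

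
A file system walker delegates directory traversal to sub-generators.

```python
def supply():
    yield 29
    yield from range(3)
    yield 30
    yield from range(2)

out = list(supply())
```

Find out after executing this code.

Step 1: Trace yields in order:
  yield 29
  yield 0
  yield 1
  yield 2
  yield 30
  yield 0
  yield 1
Therefore out = [29, 0, 1, 2, 30, 0, 1].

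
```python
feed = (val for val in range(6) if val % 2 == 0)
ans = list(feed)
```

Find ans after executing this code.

Step 1: Filter range(6) keeping only even values:
  val=0: even, included
  val=1: odd, excluded
  val=2: even, included
  val=3: odd, excluded
  val=4: even, included
  val=5: odd, excluded
Therefore ans = [0, 2, 4].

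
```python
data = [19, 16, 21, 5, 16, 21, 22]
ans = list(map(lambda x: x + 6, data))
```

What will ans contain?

Step 1: Apply lambda x: x + 6 to each element:
  19 -> 25
  16 -> 22
  21 -> 27
  5 -> 11
  16 -> 22
  21 -> 27
  22 -> 28
Therefore ans = [25, 22, 27, 11, 22, 27, 28].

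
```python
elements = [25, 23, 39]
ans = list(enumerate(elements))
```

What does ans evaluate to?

Step 1: enumerate pairs each element with its index:
  (0, 25)
  (1, 23)
  (2, 39)
Therefore ans = [(0, 25), (1, 23), (2, 39)].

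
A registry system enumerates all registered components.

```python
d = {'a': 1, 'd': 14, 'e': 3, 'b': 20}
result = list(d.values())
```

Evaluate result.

Step 1: d.values() returns the dictionary values in insertion order.
Therefore result = [1, 14, 3, 20].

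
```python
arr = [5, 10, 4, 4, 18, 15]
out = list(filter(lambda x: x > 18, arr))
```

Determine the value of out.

Step 1: Filter elements > 18:
  5: removed
  10: removed
  4: removed
  4: removed
  18: removed
  15: removed
Therefore out = [].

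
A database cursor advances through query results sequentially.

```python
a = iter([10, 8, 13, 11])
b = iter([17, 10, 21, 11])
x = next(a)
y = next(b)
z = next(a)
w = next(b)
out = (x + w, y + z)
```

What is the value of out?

Step 1: a iterates [10, 8, 13, 11], b iterates [17, 10, 21, 11].
Step 2: x = next(a) = 10, y = next(b) = 17.
Step 3: z = next(a) = 8, w = next(b) = 10.
Step 4: out = (10 + 10, 17 + 8) = (20, 25).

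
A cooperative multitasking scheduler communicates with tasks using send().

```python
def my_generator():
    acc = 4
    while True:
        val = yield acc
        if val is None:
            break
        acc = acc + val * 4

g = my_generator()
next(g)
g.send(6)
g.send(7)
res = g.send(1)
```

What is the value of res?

Step 1: next() -> yield acc=4.
Step 2: send(6) -> val=6, acc = 4 + 6*4 = 28, yield 28.
Step 3: send(7) -> val=7, acc = 28 + 7*4 = 56, yield 56.
Step 4: send(1) -> val=1, acc = 56 + 1*4 = 60, yield 60.
Therefore res = 60.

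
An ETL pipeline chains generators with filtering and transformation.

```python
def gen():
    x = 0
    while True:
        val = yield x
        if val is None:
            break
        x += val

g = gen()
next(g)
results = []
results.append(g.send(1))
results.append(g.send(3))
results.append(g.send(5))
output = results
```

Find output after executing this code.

Step 1: next(g) -> yield 0.
Step 2: send(1) -> x = 1, yield 1.
Step 3: send(3) -> x = 4, yield 4.
Step 4: send(5) -> x = 9, yield 9.
Therefore output = [1, 4, 9].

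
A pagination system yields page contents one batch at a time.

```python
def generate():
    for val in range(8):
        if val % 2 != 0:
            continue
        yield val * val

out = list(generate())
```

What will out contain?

Step 1: Only yield val**2 when val is divisible by 2:
  val=0: 0 % 2 == 0, yield 0**2 = 0
  val=2: 2 % 2 == 0, yield 2**2 = 4
  val=4: 4 % 2 == 0, yield 4**2 = 16
  val=6: 6 % 2 == 0, yield 6**2 = 36
Therefore out = [0, 4, 16, 36].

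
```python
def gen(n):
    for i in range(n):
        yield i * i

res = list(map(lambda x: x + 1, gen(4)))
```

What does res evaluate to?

Step 1: gen(4) yields squares: [0, 1, 4, 9].
Step 2: map adds 1 to each: [1, 2, 5, 10].
Therefore res = [1, 2, 5, 10].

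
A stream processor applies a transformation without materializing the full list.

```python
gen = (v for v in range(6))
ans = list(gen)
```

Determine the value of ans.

Step 1: Generator expression iterates range(6): [0, 1, 2, 3, 4, 5].
Step 2: list() collects all values.
Therefore ans = [0, 1, 2, 3, 4, 5].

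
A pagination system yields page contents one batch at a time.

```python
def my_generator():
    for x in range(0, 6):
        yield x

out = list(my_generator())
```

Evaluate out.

Step 1: The generator yields each value from range(0, 6).
Step 2: list() consumes all yields: [0, 1, 2, 3, 4, 5].
Therefore out = [0, 1, 2, 3, 4, 5].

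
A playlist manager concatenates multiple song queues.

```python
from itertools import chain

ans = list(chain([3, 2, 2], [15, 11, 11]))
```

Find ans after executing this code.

Step 1: chain() concatenates iterables: [3, 2, 2] + [15, 11, 11].
Therefore ans = [3, 2, 2, 15, 11, 11].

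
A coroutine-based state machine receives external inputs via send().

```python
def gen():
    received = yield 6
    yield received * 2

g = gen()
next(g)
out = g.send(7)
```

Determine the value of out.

Step 1: next(g) advances to first yield, producing 6.
Step 2: send(7) resumes, received = 7.
Step 3: yield received * 2 = 7 * 2 = 14.
Therefore out = 14.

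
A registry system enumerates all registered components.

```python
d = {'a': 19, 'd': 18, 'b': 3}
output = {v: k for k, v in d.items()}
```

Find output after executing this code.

Step 1: Invert dict (swap keys and values):
  'a': 19 -> 19: 'a'
  'd': 18 -> 18: 'd'
  'b': 3 -> 3: 'b'
Therefore output = {19: 'a', 18: 'd', 3: 'b'}.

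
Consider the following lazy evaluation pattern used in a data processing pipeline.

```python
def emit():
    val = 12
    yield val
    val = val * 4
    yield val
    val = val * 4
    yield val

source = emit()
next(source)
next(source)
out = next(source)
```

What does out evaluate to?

Step 1: Trace through generator execution:
  Yield 1: val starts at 12, yield 12
  Yield 2: val = 12 * 4 = 48, yield 48
  Yield 3: val = 48 * 4 = 192, yield 192
Step 2: First next() gets 12, second next() gets the second value, third next() yields 192.
Therefore out = 192.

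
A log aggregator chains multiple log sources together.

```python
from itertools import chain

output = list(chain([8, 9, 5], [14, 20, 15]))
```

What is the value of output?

Step 1: chain() concatenates iterables: [8, 9, 5] + [14, 20, 15].
Therefore output = [8, 9, 5, 14, 20, 15].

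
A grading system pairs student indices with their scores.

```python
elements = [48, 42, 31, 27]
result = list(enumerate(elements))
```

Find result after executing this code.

Step 1: enumerate pairs each element with its index:
  (0, 48)
  (1, 42)
  (2, 31)
  (3, 27)
Therefore result = [(0, 48), (1, 42), (2, 31), (3, 27)].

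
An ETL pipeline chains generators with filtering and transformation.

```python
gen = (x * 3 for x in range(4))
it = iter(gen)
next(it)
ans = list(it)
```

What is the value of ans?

Step 1: Generator produces [0, 3, 6, 9].
Step 2: next(it) consumes first element (0).
Step 3: list(it) collects remaining: [3, 6, 9].
Therefore ans = [3, 6, 9].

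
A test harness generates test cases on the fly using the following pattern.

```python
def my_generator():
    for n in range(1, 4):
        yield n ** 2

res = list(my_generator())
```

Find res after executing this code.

Step 1: For each n in range(1, 4), yield n**2:
  n=1: yield 1**2 = 1
  n=2: yield 2**2 = 4
  n=3: yield 3**2 = 9
Therefore res = [1, 4, 9].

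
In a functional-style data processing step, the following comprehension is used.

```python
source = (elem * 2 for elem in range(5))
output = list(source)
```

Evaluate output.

Step 1: For each elem in range(5), compute elem*2:
  elem=0: 0*2 = 0
  elem=1: 1*2 = 2
  elem=2: 2*2 = 4
  elem=3: 3*2 = 6
  elem=4: 4*2 = 8
Therefore output = [0, 2, 4, 6, 8].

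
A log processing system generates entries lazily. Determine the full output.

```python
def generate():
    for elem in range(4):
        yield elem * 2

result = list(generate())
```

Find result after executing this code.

Step 1: For each elem in range(4), yield elem * 2:
  elem=0: yield 0 * 2 = 0
  elem=1: yield 1 * 2 = 2
  elem=2: yield 2 * 2 = 4
  elem=3: yield 3 * 2 = 6
Therefore result = [0, 2, 4, 6].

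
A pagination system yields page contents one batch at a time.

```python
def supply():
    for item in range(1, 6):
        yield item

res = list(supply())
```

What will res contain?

Step 1: The generator yields each value from range(1, 6).
Step 2: list() consumes all yields: [1, 2, 3, 4, 5].
Therefore res = [1, 2, 3, 4, 5].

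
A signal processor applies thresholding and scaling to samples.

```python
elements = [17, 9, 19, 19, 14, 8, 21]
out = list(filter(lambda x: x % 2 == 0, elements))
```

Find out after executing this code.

Step 1: Filter elements divisible by 2:
  17 % 2 = 1: removed
  9 % 2 = 1: removed
  19 % 2 = 1: removed
  19 % 2 = 1: removed
  14 % 2 = 0: kept
  8 % 2 = 0: kept
  21 % 2 = 1: removed
Therefore out = [14, 8].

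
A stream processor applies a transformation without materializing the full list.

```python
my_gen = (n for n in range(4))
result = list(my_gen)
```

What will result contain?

Step 1: Generator expression iterates range(4): [0, 1, 2, 3].
Step 2: list() collects all values.
Therefore result = [0, 1, 2, 3].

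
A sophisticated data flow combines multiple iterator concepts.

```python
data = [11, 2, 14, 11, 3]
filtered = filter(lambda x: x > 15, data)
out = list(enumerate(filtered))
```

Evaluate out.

Step 1: Filter [11, 2, 14, 11, 3] for > 15: [].
Step 2: enumerate re-indexes from 0: [].
Therefore out = [].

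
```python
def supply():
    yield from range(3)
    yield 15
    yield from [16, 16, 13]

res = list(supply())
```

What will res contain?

Step 1: Trace yields in order:
  yield 0
  yield 1
  yield 2
  yield 15
  yield 16
  yield 16
  yield 13
Therefore res = [0, 1, 2, 15, 16, 16, 13].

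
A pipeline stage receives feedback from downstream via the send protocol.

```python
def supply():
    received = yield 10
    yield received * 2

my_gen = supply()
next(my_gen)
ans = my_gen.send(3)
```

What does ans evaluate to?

Step 1: next(my_gen) advances to first yield, producing 10.
Step 2: send(3) resumes, received = 3.
Step 3: yield received * 2 = 3 * 2 = 6.
Therefore ans = 6.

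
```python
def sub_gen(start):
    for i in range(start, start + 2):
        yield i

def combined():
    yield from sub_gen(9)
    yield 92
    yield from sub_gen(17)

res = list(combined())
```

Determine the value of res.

Step 1: combined() delegates to sub_gen(9):
  yield 9
  yield 10
Step 2: yield 92
Step 3: Delegates to sub_gen(17):
  yield 17
  yield 18
Therefore res = [9, 10, 92, 17, 18].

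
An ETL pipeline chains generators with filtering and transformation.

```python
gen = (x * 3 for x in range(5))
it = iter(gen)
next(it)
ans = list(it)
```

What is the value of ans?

Step 1: Generator produces [0, 3, 6, 9, 12].
Step 2: next(it) consumes first element (0).
Step 3: list(it) collects remaining: [3, 6, 9, 12].
Therefore ans = [3, 6, 9, 12].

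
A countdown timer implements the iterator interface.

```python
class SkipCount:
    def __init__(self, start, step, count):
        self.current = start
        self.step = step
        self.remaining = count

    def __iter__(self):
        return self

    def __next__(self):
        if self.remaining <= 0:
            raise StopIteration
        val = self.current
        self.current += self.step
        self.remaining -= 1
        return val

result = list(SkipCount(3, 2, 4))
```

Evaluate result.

Step 1: SkipCount starts at 3, increments by 2, for 4 steps:
  Yield 3, then current += 2
  Yield 5, then current += 2
  Yield 7, then current += 2
  Yield 9, then current += 2
Therefore result = [3, 5, 7, 9].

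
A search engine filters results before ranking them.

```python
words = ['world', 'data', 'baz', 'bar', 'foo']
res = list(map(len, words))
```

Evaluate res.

Step 1: Map len() to each word:
  'world' -> 5
  'data' -> 4
  'baz' -> 3
  'bar' -> 3
  'foo' -> 3
Therefore res = [5, 4, 3, 3, 3].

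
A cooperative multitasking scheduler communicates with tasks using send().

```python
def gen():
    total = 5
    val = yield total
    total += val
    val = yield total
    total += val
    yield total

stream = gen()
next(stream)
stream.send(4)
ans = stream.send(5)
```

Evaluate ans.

Step 1: next() -> yield total=5.
Step 2: send(4) -> val=4, total = 5+4 = 9, yield 9.
Step 3: send(5) -> val=5, total = 9+5 = 14, yield 14.
Therefore ans = 14.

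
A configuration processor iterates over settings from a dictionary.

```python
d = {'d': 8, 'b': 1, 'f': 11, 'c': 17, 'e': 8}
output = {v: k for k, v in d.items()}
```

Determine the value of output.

Step 1: Invert dict (swap keys and values):
  'd': 8 -> 8: 'd'
  'b': 1 -> 1: 'b'
  'f': 11 -> 11: 'f'
  'c': 17 -> 17: 'c'
  'e': 8 -> 8: 'e'
Therefore output = {8: 'e', 1: 'b', 11: 'f', 17: 'c'}.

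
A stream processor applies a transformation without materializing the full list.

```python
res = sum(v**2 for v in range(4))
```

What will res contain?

Step 1: Compute v**2 for each v in range(4):
  v=0: 0**2 = 0
  v=1: 1**2 = 1
  v=2: 2**2 = 4
  v=3: 3**2 = 9
Step 2: sum = 0 + 1 + 4 + 9 = 14.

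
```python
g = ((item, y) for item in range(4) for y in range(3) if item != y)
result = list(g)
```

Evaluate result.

Step 1: Nested generator over range(4) x range(3) where item != y:
  (0, 0): excluded (item == y)
  (0, 1): included
  (0, 2): included
  (1, 0): included
  (1, 1): excluded (item == y)
  (1, 2): included
  (2, 0): included
  (2, 1): included
  (2, 2): excluded (item == y)
  (3, 0): included
  (3, 1): included
  (3, 2): included
Therefore result = [(0, 1), (0, 2), (1, 0), (1, 2), (2, 0), (2, 1), (3, 0), (3, 1), (3, 2)].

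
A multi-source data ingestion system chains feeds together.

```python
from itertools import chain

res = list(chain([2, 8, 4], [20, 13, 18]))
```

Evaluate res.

Step 1: chain() concatenates iterables: [2, 8, 4] + [20, 13, 18].
Therefore res = [2, 8, 4, 20, 13, 18].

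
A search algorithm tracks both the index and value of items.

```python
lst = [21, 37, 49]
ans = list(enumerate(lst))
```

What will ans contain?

Step 1: enumerate pairs each element with its index:
  (0, 21)
  (1, 37)
  (2, 49)
Therefore ans = [(0, 21), (1, 37), (2, 49)].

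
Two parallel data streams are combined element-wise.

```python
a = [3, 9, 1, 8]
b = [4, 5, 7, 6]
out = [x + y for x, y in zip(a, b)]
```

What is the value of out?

Step 1: Add corresponding elements:
  3 + 4 = 7
  9 + 5 = 14
  1 + 7 = 8
  8 + 6 = 14
Therefore out = [7, 14, 8, 14].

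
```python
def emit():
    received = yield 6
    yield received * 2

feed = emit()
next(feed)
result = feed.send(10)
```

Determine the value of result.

Step 1: next(feed) advances to first yield, producing 6.
Step 2: send(10) resumes, received = 10.
Step 3: yield received * 2 = 10 * 2 = 20.
Therefore result = 20.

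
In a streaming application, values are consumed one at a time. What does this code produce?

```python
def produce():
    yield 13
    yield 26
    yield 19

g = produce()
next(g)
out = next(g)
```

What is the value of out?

Step 1: produce() creates a generator.
Step 2: next(g) yields 13 (consumed and discarded).
Step 3: next(g) yields 26, assigned to out.
Therefore out = 26.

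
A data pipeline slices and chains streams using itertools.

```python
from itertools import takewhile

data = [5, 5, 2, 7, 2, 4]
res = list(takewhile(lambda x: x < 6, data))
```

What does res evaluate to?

Step 1: takewhile stops at first element >= 6:
  5 < 6: take
  5 < 6: take
  2 < 6: take
  7 >= 6: stop
Therefore res = [5, 5, 2].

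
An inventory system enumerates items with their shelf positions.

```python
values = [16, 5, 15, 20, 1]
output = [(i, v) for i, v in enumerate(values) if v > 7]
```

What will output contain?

Step 1: Filter enumerate([16, 5, 15, 20, 1]) keeping v > 7:
  (0, 16): 16 > 7, included
  (1, 5): 5 <= 7, excluded
  (2, 15): 15 > 7, included
  (3, 20): 20 > 7, included
  (4, 1): 1 <= 7, excluded
Therefore output = [(0, 16), (2, 15), (3, 20)].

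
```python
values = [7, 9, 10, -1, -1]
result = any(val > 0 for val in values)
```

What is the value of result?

Step 1: Check val > 0 for each element in [7, 9, 10, -1, -1]:
  7 > 0: True
  9 > 0: True
  10 > 0: True
  -1 > 0: False
  -1 > 0: False
Step 2: any() returns True.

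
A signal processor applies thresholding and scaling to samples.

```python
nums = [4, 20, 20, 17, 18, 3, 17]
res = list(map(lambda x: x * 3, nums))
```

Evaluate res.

Step 1: Apply lambda x: x * 3 to each element:
  4 -> 12
  20 -> 60
  20 -> 60
  17 -> 51
  18 -> 54
  3 -> 9
  17 -> 51
Therefore res = [12, 60, 60, 51, 54, 9, 51].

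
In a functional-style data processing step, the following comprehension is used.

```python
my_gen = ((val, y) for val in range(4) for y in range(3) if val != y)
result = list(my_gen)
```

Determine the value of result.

Step 1: Nested generator over range(4) x range(3) where val != y:
  (0, 0): excluded (val == y)
  (0, 1): included
  (0, 2): included
  (1, 0): included
  (1, 1): excluded (val == y)
  (1, 2): included
  (2, 0): included
  (2, 1): included
  (2, 2): excluded (val == y)
  (3, 0): included
  (3, 1): included
  (3, 2): included
Therefore result = [(0, 1), (0, 2), (1, 0), (1, 2), (2, 0), (2, 1), (3, 0), (3, 1), (3, 2)].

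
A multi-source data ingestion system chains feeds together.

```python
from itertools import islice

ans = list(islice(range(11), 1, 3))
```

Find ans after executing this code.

Step 1: islice(range(11), 1, 3) takes elements at indices [1, 3).
Step 2: Elements: [1, 2].
Therefore ans = [1, 2].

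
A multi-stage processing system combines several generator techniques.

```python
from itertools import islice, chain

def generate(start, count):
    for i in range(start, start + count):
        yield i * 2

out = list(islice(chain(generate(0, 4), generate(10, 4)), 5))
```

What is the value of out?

Step 1: generate(0, 4) yields [0, 2, 4, 6].
Step 2: generate(10, 4) yields [20, 22, 24, 26].
Step 3: chain concatenates: [0, 2, 4, 6, 20, 22, 24, 26].
Step 4: islice takes first 5: [0, 2, 4, 6, 20].
Therefore out = [0, 2, 4, 6, 20].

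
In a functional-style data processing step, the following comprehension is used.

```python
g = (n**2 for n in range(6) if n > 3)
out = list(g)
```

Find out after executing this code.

Step 1: For range(6), keep n > 3, then square:
  n=0: 0 <= 3, excluded
  n=1: 1 <= 3, excluded
  n=2: 2 <= 3, excluded
  n=3: 3 <= 3, excluded
  n=4: 4 > 3, yield 4**2 = 16
  n=5: 5 > 3, yield 5**2 = 25
Therefore out = [16, 25].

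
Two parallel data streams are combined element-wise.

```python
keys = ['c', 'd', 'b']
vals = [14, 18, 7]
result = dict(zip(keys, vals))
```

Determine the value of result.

Step 1: zip pairs keys with values:
  'c' -> 14
  'd' -> 18
  'b' -> 7
Therefore result = {'c': 14, 'd': 18, 'b': 7}.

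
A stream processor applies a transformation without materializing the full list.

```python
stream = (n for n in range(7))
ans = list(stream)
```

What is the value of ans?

Step 1: Generator expression iterates range(7): [0, 1, 2, 3, 4, 5, 6].
Step 2: list() collects all values.
Therefore ans = [0, 1, 2, 3, 4, 5, 6].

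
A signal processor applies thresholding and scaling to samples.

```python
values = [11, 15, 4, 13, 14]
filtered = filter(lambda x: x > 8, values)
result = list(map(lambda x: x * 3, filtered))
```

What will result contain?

Step 1: Filter values for elements > 8:
  11: kept
  15: kept
  4: removed
  13: kept
  14: kept
Step 2: Map x * 3 on filtered [11, 15, 13, 14]:
  11 -> 33
  15 -> 45
  13 -> 39
  14 -> 42
Therefore result = [33, 45, 39, 42].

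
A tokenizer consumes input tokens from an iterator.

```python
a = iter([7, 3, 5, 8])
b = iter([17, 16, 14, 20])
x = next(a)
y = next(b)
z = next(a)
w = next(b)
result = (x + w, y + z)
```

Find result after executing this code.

Step 1: a iterates [7, 3, 5, 8], b iterates [17, 16, 14, 20].
Step 2: x = next(a) = 7, y = next(b) = 17.
Step 3: z = next(a) = 3, w = next(b) = 16.
Step 4: result = (7 + 16, 17 + 3) = (23, 20).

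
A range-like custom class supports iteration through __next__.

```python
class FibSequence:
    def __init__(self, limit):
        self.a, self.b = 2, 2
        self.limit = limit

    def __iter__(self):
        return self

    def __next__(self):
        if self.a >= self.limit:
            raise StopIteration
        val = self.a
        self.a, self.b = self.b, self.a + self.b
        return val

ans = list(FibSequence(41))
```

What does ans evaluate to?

Step 1: Fibonacci-like sequence (a=2, b=2) until >= 41:
  Yield 2, then a,b = 2,4
  Yield 2, then a,b = 4,6
  Yield 4, then a,b = 6,10
  Yield 6, then a,b = 10,16
  Yield 10, then a,b = 16,26
  Yield 16, then a,b = 26,42
  Yield 26, then a,b = 42,68
Step 2: 42 >= 41, stop.
Therefore ans = [2, 2, 4, 6, 10, 16, 26].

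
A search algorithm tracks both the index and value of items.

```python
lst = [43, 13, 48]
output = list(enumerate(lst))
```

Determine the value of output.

Step 1: enumerate pairs each element with its index:
  (0, 43)
  (1, 13)
  (2, 48)
Therefore output = [(0, 43), (1, 13), (2, 48)].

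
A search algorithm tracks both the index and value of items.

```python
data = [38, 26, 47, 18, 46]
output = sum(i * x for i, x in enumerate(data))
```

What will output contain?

Step 1: Compute i * x for each (i, x) in enumerate([38, 26, 47, 18, 46]):
  i=0, x=38: 0*38 = 0
  i=1, x=26: 1*26 = 26
  i=2, x=47: 2*47 = 94
  i=3, x=18: 3*18 = 54
  i=4, x=46: 4*46 = 184
Step 2: sum = 0 + 26 + 94 + 54 + 184 = 358.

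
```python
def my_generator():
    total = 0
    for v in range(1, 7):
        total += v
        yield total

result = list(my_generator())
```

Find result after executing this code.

Step 1: Generator accumulates running sum:
  v=1: total = 1, yield 1
  v=2: total = 3, yield 3
  v=3: total = 6, yield 6
  v=4: total = 10, yield 10
  v=5: total = 15, yield 15
  v=6: total = 21, yield 21
Therefore result = [1, 3, 6, 10, 15, 21].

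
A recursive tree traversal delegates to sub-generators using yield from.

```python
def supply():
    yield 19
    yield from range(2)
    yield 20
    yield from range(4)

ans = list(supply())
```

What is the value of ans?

Step 1: Trace yields in order:
  yield 19
  yield 0
  yield 1
  yield 20
  yield 0
  yield 1
  yield 2
  yield 3
Therefore ans = [19, 0, 1, 20, 0, 1, 2, 3].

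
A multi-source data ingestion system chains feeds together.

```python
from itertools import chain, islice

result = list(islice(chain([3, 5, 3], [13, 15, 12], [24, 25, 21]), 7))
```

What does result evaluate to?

Step 1: chain([3, 5, 3], [13, 15, 12], [24, 25, 21]) = [3, 5, 3, 13, 15, 12, 24, 25, 21].
Step 2: islice takes first 7 elements: [3, 5, 3, 13, 15, 12, 24].
Therefore result = [3, 5, 3, 13, 15, 12, 24].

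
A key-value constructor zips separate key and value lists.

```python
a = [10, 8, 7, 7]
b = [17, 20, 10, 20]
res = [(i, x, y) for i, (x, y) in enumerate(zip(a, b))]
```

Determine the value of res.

Step 1: enumerate(zip(a, b)) gives index with paired elements:
  i=0: (10, 17)
  i=1: (8, 20)
  i=2: (7, 10)
  i=3: (7, 20)
Therefore res = [(0, 10, 17), (1, 8, 20), (2, 7, 10), (3, 7, 20)].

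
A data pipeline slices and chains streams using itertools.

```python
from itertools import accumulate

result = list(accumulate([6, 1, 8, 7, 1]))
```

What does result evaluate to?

Step 1: accumulate computes running sums:
  + 6 = 6
  + 1 = 7
  + 8 = 15
  + 7 = 22
  + 1 = 23
Therefore result = [6, 7, 15, 22, 23].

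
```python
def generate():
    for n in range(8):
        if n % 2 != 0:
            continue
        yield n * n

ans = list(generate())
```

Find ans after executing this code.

Step 1: Only yield n**2 when n is divisible by 2:
  n=0: 0 % 2 == 0, yield 0**2 = 0
  n=2: 2 % 2 == 0, yield 2**2 = 4
  n=4: 4 % 2 == 0, yield 4**2 = 16
  n=6: 6 % 2 == 0, yield 6**2 = 36
Therefore ans = [0, 4, 16, 36].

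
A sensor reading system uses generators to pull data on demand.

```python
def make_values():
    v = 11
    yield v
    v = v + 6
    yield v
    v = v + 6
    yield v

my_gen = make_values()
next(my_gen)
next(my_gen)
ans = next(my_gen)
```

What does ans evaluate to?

Step 1: Trace through generator execution:
  Yield 1: v starts at 11, yield 11
  Yield 2: v = 11 + 6 = 17, yield 17
  Yield 3: v = 17 + 6 = 23, yield 23
Step 2: First next() gets 11, second next() gets the second value, third next() yields 23.
Therefore ans = 23.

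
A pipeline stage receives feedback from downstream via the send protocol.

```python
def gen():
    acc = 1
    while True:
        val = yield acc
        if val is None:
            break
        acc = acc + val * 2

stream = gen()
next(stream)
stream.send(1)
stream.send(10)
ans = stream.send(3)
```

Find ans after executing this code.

Step 1: next() -> yield acc=1.
Step 2: send(1) -> val=1, acc = 1 + 1*2 = 3, yield 3.
Step 3: send(10) -> val=10, acc = 3 + 10*2 = 23, yield 23.
Step 4: send(3) -> val=3, acc = 23 + 3*2 = 29, yield 29.
Therefore ans = 29.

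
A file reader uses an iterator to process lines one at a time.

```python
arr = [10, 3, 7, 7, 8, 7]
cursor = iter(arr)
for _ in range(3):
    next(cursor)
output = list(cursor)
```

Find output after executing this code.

Step 1: Create iterator over [10, 3, 7, 7, 8, 7].
Step 2: Advance 3 positions (consuming [10, 3, 7]).
Step 3: list() collects remaining elements: [7, 8, 7].
Therefore output = [7, 8, 7].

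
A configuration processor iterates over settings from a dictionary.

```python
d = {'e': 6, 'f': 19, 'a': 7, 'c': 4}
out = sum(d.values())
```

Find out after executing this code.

Step 1: d.values() = [6, 19, 7, 4].
Step 2: sum = 36.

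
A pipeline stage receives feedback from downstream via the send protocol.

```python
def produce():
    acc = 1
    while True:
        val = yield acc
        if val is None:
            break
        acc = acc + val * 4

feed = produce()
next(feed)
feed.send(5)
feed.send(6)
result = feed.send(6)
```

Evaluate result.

Step 1: next() -> yield acc=1.
Step 2: send(5) -> val=5, acc = 1 + 5*4 = 21, yield 21.
Step 3: send(6) -> val=6, acc = 21 + 6*4 = 45, yield 45.
Step 4: send(6) -> val=6, acc = 45 + 6*4 = 69, yield 69.
Therefore result = 69.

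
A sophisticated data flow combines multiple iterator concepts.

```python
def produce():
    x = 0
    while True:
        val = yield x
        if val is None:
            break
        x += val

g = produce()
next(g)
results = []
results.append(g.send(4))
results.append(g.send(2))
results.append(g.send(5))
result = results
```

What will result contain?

Step 1: next(g) -> yield 0.
Step 2: send(4) -> x = 4, yield 4.
Step 3: send(2) -> x = 6, yield 6.
Step 4: send(5) -> x = 11, yield 11.
Therefore result = [4, 6, 11].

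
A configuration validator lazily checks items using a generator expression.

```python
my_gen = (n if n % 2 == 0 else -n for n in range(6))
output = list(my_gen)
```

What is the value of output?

Step 1: For each n in range(6), yield n if even, else -n:
  n=0: even, yield 0
  n=1: odd, yield -1
  n=2: even, yield 2
  n=3: odd, yield -3
  n=4: even, yield 4
  n=5: odd, yield -5
Therefore output = [0, -1, 2, -3, 4, -5].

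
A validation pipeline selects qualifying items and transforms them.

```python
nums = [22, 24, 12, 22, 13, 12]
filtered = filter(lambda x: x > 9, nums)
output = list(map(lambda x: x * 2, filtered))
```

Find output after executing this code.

Step 1: Filter nums for elements > 9:
  22: kept
  24: kept
  12: kept
  22: kept
  13: kept
  12: kept
Step 2: Map x * 2 on filtered [22, 24, 12, 22, 13, 12]:
  22 -> 44
  24 -> 48
  12 -> 24
  22 -> 44
  13 -> 26
  12 -> 24
Therefore output = [44, 48, 24, 44, 26, 24].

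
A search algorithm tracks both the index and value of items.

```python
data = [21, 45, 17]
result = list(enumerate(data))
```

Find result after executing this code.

Step 1: enumerate pairs each element with its index:
  (0, 21)
  (1, 45)
  (2, 17)
Therefore result = [(0, 21), (1, 45), (2, 17)].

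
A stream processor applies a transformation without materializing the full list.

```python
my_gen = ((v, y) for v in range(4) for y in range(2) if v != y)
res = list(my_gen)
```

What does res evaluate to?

Step 1: Nested generator over range(4) x range(2) where v != y:
  (0, 0): excluded (v == y)
  (0, 1): included
  (1, 0): included
  (1, 1): excluded (v == y)
  (2, 0): included
  (2, 1): included
  (3, 0): included
  (3, 1): included
Therefore res = [(0, 1), (1, 0), (2, 0), (2, 1), (3, 0), (3, 1)].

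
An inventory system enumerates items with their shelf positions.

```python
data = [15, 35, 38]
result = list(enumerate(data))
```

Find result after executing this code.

Step 1: enumerate pairs each element with its index:
  (0, 15)
  (1, 35)
  (2, 38)
Therefore result = [(0, 15), (1, 35), (2, 38)].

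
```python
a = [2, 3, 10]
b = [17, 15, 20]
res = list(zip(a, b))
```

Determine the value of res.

Step 1: zip pairs elements at same index:
  Index 0: (2, 17)
  Index 1: (3, 15)
  Index 2: (10, 20)
Therefore res = [(2, 17), (3, 15), (10, 20)].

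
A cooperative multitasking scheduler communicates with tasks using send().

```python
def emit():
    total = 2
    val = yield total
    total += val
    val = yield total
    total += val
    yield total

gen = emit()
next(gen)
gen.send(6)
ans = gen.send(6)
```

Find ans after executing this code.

Step 1: next() -> yield total=2.
Step 2: send(6) -> val=6, total = 2+6 = 8, yield 8.
Step 3: send(6) -> val=6, total = 8+6 = 14, yield 14.
Therefore ans = 14.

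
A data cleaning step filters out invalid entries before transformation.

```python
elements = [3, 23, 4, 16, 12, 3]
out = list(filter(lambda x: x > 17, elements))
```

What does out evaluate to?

Step 1: Filter elements > 17:
  3: removed
  23: kept
  4: removed
  16: removed
  12: removed
  3: removed
Therefore out = [23].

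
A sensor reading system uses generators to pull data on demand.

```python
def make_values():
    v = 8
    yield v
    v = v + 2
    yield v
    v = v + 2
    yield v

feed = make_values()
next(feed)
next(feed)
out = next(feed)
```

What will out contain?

Step 1: Trace through generator execution:
  Yield 1: v starts at 8, yield 8
  Yield 2: v = 8 + 2 = 10, yield 10
  Yield 3: v = 10 + 2 = 12, yield 12
Step 2: First next() gets 8, second next() gets the second value, third next() yields 12.
Therefore out = 12.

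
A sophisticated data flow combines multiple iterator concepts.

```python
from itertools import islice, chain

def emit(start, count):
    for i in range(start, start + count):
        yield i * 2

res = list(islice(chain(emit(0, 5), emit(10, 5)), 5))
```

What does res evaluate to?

Step 1: emit(0, 5) yields [0, 2, 4, 6, 8].
Step 2: emit(10, 5) yields [20, 22, 24, 26, 28].
Step 3: chain concatenates: [0, 2, 4, 6, 8, 20, 22, 24, 26, 28].
Step 4: islice takes first 5: [0, 2, 4, 6, 8].
Therefore res = [0, 2, 4, 6, 8].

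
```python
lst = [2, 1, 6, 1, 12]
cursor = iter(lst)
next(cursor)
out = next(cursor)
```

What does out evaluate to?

Step 1: Create iterator over [2, 1, 6, 1, 12].
Step 2: next() consumes 2.
Step 3: next() returns 1.
Therefore out = 1.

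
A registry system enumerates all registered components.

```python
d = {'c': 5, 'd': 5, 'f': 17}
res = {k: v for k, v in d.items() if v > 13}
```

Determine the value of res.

Step 1: Filter items where value > 13:
  'c': 5 <= 13: removed
  'd': 5 <= 13: removed
  'f': 17 > 13: kept
Therefore res = {'f': 17}.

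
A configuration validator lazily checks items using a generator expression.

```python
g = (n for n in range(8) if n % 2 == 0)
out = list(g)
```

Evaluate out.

Step 1: Filter range(8) keeping only even values:
  n=0: even, included
  n=1: odd, excluded
  n=2: even, included
  n=3: odd, excluded
  n=4: even, included
  n=5: odd, excluded
  n=6: even, included
  n=7: odd, excluded
Therefore out = [0, 2, 4, 6].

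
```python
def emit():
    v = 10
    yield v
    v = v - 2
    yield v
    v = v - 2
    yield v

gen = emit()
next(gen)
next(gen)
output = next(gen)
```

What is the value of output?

Step 1: Trace through generator execution:
  Yield 1: v starts at 10, yield 10
  Yield 2: v = 10 - 2 = 8, yield 8
  Yield 3: v = 8 - 2 = 6, yield 6
Step 2: First next() gets 10, second next() gets the second value, third next() yields 6.
Therefore output = 6.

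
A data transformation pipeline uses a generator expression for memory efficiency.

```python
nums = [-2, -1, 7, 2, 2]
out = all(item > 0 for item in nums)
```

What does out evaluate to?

Step 1: Check item > 0 for each element in [-2, -1, 7, 2, 2]:
  -2 > 0: False
  -1 > 0: False
  7 > 0: True
  2 > 0: True
  2 > 0: True
Step 2: all() returns False.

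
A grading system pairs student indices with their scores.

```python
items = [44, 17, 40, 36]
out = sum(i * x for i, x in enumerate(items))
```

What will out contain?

Step 1: Compute i * x for each (i, x) in enumerate([44, 17, 40, 36]):
  i=0, x=44: 0*44 = 0
  i=1, x=17: 1*17 = 17
  i=2, x=40: 2*40 = 80
  i=3, x=36: 3*36 = 108
Step 2: sum = 0 + 17 + 80 + 108 = 205.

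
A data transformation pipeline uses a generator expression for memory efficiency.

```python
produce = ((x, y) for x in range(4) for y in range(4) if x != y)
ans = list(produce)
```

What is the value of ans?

Step 1: Nested generator over range(4) x range(4) where x != y:
  (0, 0): excluded (x == y)
  (0, 1): included
  (0, 2): included
  (0, 3): included
  (1, 0): included
  (1, 1): excluded (x == y)
  (1, 2): included
  (1, 3): included
  (2, 0): included
  (2, 1): included
  (2, 2): excluded (x == y)
  (2, 3): included
  (3, 0): included
  (3, 1): included
  (3, 2): included
  (3, 3): excluded (x == y)
Therefore ans = [(0, 1), (0, 2), (0, 3), (1, 0), (1, 2), (1, 3), (2, 0), (2, 1), (2, 3), (3, 0), (3, 1), (3, 2)].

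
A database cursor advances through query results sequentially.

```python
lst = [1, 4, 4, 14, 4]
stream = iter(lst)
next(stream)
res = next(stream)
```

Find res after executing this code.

Step 1: Create iterator over [1, 4, 4, 14, 4].
Step 2: next() consumes 1.
Step 3: next() returns 4.
Therefore res = 4.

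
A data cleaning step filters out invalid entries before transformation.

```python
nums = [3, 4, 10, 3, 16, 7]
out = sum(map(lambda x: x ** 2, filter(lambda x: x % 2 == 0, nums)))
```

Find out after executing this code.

Step 1: Filter even numbers from [3, 4, 10, 3, 16, 7]: [4, 10, 16]
Step 2: Square each: [16, 100, 256]
Step 3: Sum = 372.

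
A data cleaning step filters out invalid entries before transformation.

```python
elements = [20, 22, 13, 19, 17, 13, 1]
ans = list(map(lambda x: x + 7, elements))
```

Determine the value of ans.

Step 1: Apply lambda x: x + 7 to each element:
  20 -> 27
  22 -> 29
  13 -> 20
  19 -> 26
  17 -> 24
  13 -> 20
  1 -> 8
Therefore ans = [27, 29, 20, 26, 24, 20, 8].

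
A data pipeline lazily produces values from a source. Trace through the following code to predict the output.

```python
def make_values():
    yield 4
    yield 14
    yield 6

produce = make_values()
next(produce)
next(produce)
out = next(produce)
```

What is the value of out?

Step 1: make_values() creates a generator.
Step 2: next(produce) yields 4 (consumed and discarded).
Step 3: next(produce) yields 14 (consumed and discarded).
Step 4: next(produce) yields 6, assigned to out.
Therefore out = 6.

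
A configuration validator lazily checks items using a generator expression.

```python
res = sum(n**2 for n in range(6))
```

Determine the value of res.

Step 1: Compute n**2 for each n in range(6):
  n=0: 0**2 = 0
  n=1: 1**2 = 1
  n=2: 2**2 = 4
  n=3: 3**2 = 9
  n=4: 4**2 = 16
  n=5: 5**2 = 25
Step 2: sum = 0 + 1 + 4 + 9 + 16 + 25 = 55.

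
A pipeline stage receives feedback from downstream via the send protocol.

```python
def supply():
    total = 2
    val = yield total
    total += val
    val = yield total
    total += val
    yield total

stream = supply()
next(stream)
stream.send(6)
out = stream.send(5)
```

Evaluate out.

Step 1: next() -> yield total=2.
Step 2: send(6) -> val=6, total = 2+6 = 8, yield 8.
Step 3: send(5) -> val=5, total = 8+5 = 13, yield 13.
Therefore out = 13.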